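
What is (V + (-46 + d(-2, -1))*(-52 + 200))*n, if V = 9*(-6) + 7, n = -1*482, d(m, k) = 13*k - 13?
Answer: 5158846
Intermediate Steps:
d(m, k) = -13 + 13*k
n = -482
V = -47 (V = -54 + 7 = -47)
(V + (-46 + d(-2, -1))*(-52 + 200))*n = (-47 + (-46 + (-13 + 13*(-1)))*(-52 + 200))*(-482) = (-47 + (-46 + (-13 - 13))*148)*(-482) = (-47 + (-46 - 26)*148)*(-482) = (-47 - 72*148)*(-482) = (-47 - 10656)*(-482) = -10703*(-482) = 5158846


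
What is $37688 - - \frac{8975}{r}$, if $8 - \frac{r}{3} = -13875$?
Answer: $\frac{1569676487}{41649} \approx 37688.0$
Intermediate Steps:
$r = 41649$ ($r = 24 - -41625 = 24 + 41625 = 41649$)
$37688 - - \frac{8975}{r} = 37688 - - \frac{8975}{41649} = 37688 + \frac{8975}{41649} = \frac{1569676487}{41649}$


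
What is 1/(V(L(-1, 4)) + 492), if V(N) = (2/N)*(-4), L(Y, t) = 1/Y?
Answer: 1/500 ≈ 0.0020000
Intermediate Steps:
V(N) = -8/N
1/(V(L(-1, 4)) + 492) = 1/(-8/(1/(-1)) + 492) = 1/(-8/(-1) + 492) = 1/(-8*(-1) + 492) = 1/(8 + 492) = 1/500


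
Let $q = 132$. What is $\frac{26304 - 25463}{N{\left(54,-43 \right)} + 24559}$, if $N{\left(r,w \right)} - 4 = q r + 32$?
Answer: $\frac{841}{31723} \approx 0.026511$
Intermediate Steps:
$N{\left(r,w \right)} = 36 + 132 r$ ($N{\left(r,w \right)} = 4 + \left(132 r + 32\right) = 4 + \left(32 + 132 r\right) = 36 + 132 r$)
$\frac{26304 - 25463}{N{\left(54,-43 \right)} + 24559} = \frac{26304 - 25463}{\left(36 + 132 \cdot 54\right) + 24559} = \frac{841}{\left(36 + 7128\right) + 24559} = \frac{841}{7164 + 24559} = \frac{841}{31723}$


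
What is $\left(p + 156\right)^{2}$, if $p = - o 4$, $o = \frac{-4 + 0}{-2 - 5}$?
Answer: $\frac{1157776}{49} \approx 23628.0$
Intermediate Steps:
$o = \frac{4}{7}$ ($o = - \frac{4}{-7} = \left(-4\right) \left(- \frac{1}{7}\right) = \frac{4}{7} \approx 0.57143$)
$p = - \frac{16}{7}$ ($p = \left(-1\right) \frac{4}{7} \cdot 4 = \left(- \frac{4}{7}\right) 4 = - \frac{16}{7} \approx -2.2857$)
$\left(p + 156\right)^{2} = \left(- \frac{16}{7} + 156\right)^{2} = \left(\frac{1076}{7}\right)^{2} = \frac{1157776}{49}$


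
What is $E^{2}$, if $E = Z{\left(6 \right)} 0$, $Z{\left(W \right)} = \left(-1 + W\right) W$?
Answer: $0$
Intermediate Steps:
$Z{\left(W \right)} = W \left(-1 + W\right)$
$E = 0$ ($E = 6 \left(-1 + 6\right) 0 = 6 \cdot 5 \cdot 0 = 30 \cdot 0 = 0$)
$E^{2} = 0^{2} = 0$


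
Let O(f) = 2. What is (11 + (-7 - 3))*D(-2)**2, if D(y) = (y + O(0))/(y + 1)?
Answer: 0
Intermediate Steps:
D(y) = (2 + y)/(1 + y) (D(y) = (y + 2)/(y + 1) = (2 + y)/(1 + y))
(11 + (-7 - 3))*D(-2)**2 = (11 + (-7 - 3))*((2 - 2)/(1 - 2))**2 = (11 - 10)*(0/(-1))**2 = 1*(-1*0)**2 = 1*0**2 = 1*0 = 0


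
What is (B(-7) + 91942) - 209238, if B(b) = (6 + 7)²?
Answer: -117127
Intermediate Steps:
B(b) = 169 (B(b) = 13² = 169)
(B(-7) + 91942) - 209238 = (169 + 91942) - 209238 = 92111 - 209238 = -117127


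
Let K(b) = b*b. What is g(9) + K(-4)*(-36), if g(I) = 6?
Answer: -570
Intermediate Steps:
K(b) = b**2
g(9) + K(-4)*(-36) = 6 + (-4)**2*(-36) = 6 + 16*(-36) = 6 - 576 = -570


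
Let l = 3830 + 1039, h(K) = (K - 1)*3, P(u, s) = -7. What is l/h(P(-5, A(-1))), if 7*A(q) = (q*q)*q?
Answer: -1623/8 ≈ -202.88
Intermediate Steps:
A(q) = q³/7 (A(q) = ((q*q)*q)/7 = (q²*q)/7 = q³/7)
h(K) = -3 + 3*K (h(K) = (-1 + K)*3 = -3 + 3*K)
l = 4869
l/h(P(-5, A(-1))) = 4869/(-3 + 3*(-7)) = 4869/(-3 - 21) = 4869/(-24) = 4869*(-1/24) = -1623/8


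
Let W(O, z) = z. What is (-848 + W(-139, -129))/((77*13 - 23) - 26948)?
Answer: 977/25970 ≈ 0.037620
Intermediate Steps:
(-848 + W(-139, -129))/((77*13 - 23) - 26948) = (-848 - 129)/((77*13 - 23) - 26948) = -977/((1001 - 23) - 26948) = -977/(978 - 26948) = -977/(-25970) = -977*(-1/25970) = 977/25970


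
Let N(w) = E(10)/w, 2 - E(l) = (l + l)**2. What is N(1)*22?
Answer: -8756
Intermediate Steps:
E(l) = 2 - 4*l**2 (E(l) = 2 - (l + l)**2 = 2 - (2*l)**2 = 2 - 4*l**2)
N(w) = -398/w (N(w) = (2 - 4*10**2)/w = (2 - 4*100)/w = (2 - 400)/w = -398/w)
N(1)*22 = -398/1*22 = -398*1*22 = -398*22 = -8756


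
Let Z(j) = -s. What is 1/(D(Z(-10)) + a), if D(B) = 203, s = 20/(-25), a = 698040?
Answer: 1/698243 ≈ 1.4322e-6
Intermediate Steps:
s = -4/5 (s = 20*(-1/25) = -4/5 ≈ -0.80000)
Z(j) = 4/5 (Z(j) = -1*(-4/5) = 4/5)
1/(D(Z(-10)) + a) = 1/(203 + 698040) = 1/698243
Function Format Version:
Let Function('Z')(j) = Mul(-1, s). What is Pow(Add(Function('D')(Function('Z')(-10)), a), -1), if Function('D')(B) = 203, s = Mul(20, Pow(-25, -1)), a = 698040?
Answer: Rational(1, 698243) ≈ 1.4322e-6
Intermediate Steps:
s = Rational(-4, 5) (s = Mul(20, Rational(-1, 25)) = Rational(-4, 5) ≈ -0.80000)
Function('Z')(j) = Rational(4, 5) (Function('Z')(j) = Mul(-1, Rational(-4, 5)) = Rational(4, 5))
Pow(Add(Function('D')(Function('Z')(-10)), a), -1) = Pow(Add(203, 698040), -1) = Pow(698243, -1) = Rational(1, 698243)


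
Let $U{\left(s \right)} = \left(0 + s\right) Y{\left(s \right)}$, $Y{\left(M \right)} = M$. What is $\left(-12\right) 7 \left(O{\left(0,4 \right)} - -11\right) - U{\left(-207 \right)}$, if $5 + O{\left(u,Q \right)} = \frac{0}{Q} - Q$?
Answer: $-43017$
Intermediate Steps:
$O{\left(u,Q \right)} = -5 - Q$ ($O{\left(u,Q \right)} = -5 + \left(\frac{0}{Q} - Q\right) = -5 + \left(0 - Q\right) = -5 - Q$)
$U{\left(s \right)} = s^{2}$ ($U{\left(s \right)} = \left(0 + s\right) s = s s = s^{2}$)
$\left(-12\right) 7 \left(O{\left(0,4 \right)} - -11\right) - U{\left(-207 \right)} = \left(-12\right) 7 \left(\left(-5 - 4\right) - -11\right) - \left(-207\right)^{2} = - 84 \left(\left(-5 - 4\right) + 11\right) - 42849 = - 84 \left(-9 + 11\right) - 42849 = \left(-84\right) 2 - 42849 = -168 - 42849 = -43017$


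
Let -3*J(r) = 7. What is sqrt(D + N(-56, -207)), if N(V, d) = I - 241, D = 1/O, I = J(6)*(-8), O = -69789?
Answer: I*sqrt(1082875574958)/69789 ≈ 14.911*I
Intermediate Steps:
J(r) = -7/3 (J(r) = -1/3*7 = -7/3)
I = 56/3 (I = -7/3*(-8) = 56/3 ≈ 18.667)
D = -1/69789 (D = 1/(-69789) = -1/69789 ≈ -1.4329e-5)
N(V, d) = -667/3 (N(V, d) = 56/3 - 241 = -667/3)
sqrt(D + N(-56, -207)) = sqrt(-1/69789 - 667/3) = sqrt(-15516422/69789) = I*sqrt(1082875574958)/69789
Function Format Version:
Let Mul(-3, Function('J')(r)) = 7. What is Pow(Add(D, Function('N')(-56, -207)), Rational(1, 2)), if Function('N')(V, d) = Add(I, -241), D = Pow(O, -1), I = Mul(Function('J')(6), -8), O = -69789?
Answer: Mul(Rational(1, 69789), I, Pow(1082875574958, Rational(1, 2))) ≈ Mul(14.911, I)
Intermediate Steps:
Function('J')(r) = Rational(-7, 3) (Function('J')(r) = Mul(Rational(-1, 3), 7) = Rational(-7, 3))
I = Rational(56, 3) (I = Mul(Rational(-7, 3), -8) = Rational(56, 3) ≈ 18.667)
D = Rational(-1, 69789) (D = Pow(-69789, -1) = Rational(-1, 69789) ≈ -1.4329e-5)
Function('N')(V, d) = Rational(-667, 3) (Function('N')(V, d) = Add(Rational(56, 3), -241) = Rational(-667, 3))
Pow(Add(D, Function('N')(-56, -207)), Rational(1, 2)) = Pow(Add(Rational(-1, 69789), Rational(-667, 3)), Rational(1, 2)) = Pow(Rational(-15516422, 69789), Rational(1, 2)) = Mul(Rational(1, 69789), I, Pow(1082875574958, Rational(1, 2)))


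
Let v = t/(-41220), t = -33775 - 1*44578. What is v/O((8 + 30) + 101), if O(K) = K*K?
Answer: 78353/796411620 ≈ 9.8383e-5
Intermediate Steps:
t = -78353 (t = -33775 - 44578 = -78353)
v = 78353/41220 (v = -78353/(-41220) = -78353*(-1/41220) = 78353/41220 ≈ 1.9008)
O(K) = K²
v/O((8 + 30) + 101) = 78353/(41220*(((8 + 30) + 101)²)) = 78353/(41220*((38 + 101)²)) = 78353/(41220*(139²)) = (78353/41220)/19321 = (78353/41220)*(1/19321) = 78353/796411620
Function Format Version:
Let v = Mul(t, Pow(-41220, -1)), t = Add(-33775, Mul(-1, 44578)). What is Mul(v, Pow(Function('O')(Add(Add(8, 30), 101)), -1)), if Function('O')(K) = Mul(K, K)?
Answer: Rational(78353, 796411620) ≈ 9.8383e-5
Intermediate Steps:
t = -78353 (t = Add(-33775, -44578) = -78353)
v = Rational(78353, 41220) (v = Mul(-78353, Pow(-41220, -1)) = Mul(-78353, Rational(-1, 41220)) = Rational(78353, 41220) ≈ 1.9008)
Function('O')(K) = Pow(K, 2)
Mul(v, Pow(Function('O')(Add(Add(8, 30), 101)), -1)) = Mul(Rational(78353, 41220), Pow(Pow(Add(Add(8, 30), 101), 2), -1)) = Mul(Rational(78353, 41220), Pow(Pow(Add(38, 101), 2), -1)) = Mul(Rational(78353, 41220), Pow(Pow(139, 2), -1)) = Mul(Rational(78353, 41220), Pow(19321, -1)) = Mul(Rational(78353, 41220), Rational(1, 19321)) = Rational(78353, 796411620)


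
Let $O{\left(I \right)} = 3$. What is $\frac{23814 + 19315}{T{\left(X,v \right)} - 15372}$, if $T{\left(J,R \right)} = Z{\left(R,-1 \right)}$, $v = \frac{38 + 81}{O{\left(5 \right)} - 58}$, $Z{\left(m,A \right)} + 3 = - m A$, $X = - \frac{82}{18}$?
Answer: $- \frac{2372095}{845744} \approx -2.8047$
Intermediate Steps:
$X = - \frac{41}{9}$ ($X = \left(-82\right) \frac{1}{18} = - \frac{41}{9} \approx -4.5556$)
$Z{\left(m,A \right)} = -3 - A m$ ($Z{\left(m,A \right)} = -3 - m A = -3 - A m$)
$v = - \frac{119}{55}$ ($v = \frac{38 + 81}{3 - 58} = \frac{119}{-55} = 119 \left(- \frac{1}{55}\right) = - \frac{119}{55} \approx -2.1636$)
$T{\left(J,R \right)} = -3 + R$ ($T{\left(J,R \right)} = -3 - - R = -3 + R$)
$\frac{23814 + 19315}{T{\left(X,v \right)} - 15372} = \frac{23814 + 19315}{\left(-3 - \frac{119}{55}\right) - 15372} = \frac{43129}{- \frac{284}{55} - 15372} = \frac{43129}{- \frac{845744}{55}} = 43129 \left(- \frac{55}{845744}\right) = - \frac{2372095}{845744}$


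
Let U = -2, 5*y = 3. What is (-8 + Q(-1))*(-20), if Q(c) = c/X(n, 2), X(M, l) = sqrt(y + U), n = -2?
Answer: 160 - 20*I*sqrt(35)/7 ≈ 160.0 - 16.903*I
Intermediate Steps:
y = 3/5 (y = (1/5)*3 = 3/5 ≈ 0.60000)
X(M, l) = I*sqrt(35)/5 (X(M, l) = sqrt(3/5 - 2) = sqrt(-7/5) = I*sqrt(35)/5)
Q(c) = -I*c*sqrt(35)/7 (Q(c) = c/((I*sqrt(35)/5)) = c*(-I*sqrt(35)/7) = -I*c*sqrt(35)/7)
(-8 + Q(-1))*(-20) = (-8 - 1/7*I*(-1)*sqrt(35))*(-20) = (-8 + I*sqrt(35)/7)*(-20) = 160 - 20*I*sqrt(35)/7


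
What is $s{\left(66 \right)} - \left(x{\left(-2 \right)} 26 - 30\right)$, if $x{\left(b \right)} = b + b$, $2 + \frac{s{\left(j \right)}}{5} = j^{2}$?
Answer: $21904$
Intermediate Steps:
$s{\left(j \right)} = -10 + 5 j^{2}$
$x{\left(b \right)} = 2 b$
$s{\left(66 \right)} - \left(x{\left(-2 \right)} 26 - 30\right) = \left(-10 + 5 \cdot 66^{2}\right) - \left(2 \left(-2\right) 26 - 30\right) = \left(-10 + 5 \cdot 4356\right) - \left(\left(-4\right) 26 - 30\right) = \left(-10 + 21780\right) - \left(-104 - 30\right) = 21770 - -134 = 21770 + 134 = 21904$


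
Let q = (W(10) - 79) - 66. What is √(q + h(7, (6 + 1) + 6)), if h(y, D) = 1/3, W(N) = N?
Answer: 2*I*√303/3 ≈ 11.605*I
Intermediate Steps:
h(y, D) = ⅓
q = -135 (q = (10 - 79) - 66 = -69 - 66 = -135)
√(q + h(7, (6 + 1) + 6)) = √(-135 + ⅓) = √(-404/3) = 2*I*√303/3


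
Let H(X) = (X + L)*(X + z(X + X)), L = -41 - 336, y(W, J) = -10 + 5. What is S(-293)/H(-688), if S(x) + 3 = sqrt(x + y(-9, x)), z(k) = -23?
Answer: -1/252405 + I*sqrt(298)/757215 ≈ -3.9619e-6 + 2.2798e-5*I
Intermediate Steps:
y(W, J) = -5
L = -377
S(x) = -3 + sqrt(-5 + x) (S(x) = -3 + sqrt(x - 5) = -3 + sqrt(-5 + x))
H(X) = (-377 + X)*(-23 + X) (H(X) = (X - 377)*(X - 23) = (-377 + X)*(-23 + X))
S(-293)/H(-688) = (-3 + sqrt(-5 - 293))/(8671 + (-688)**2 - 400*(-688)) = (-3 + sqrt(-298))/(8671 + 473344 + 275200) = (-3 + I*sqrt(298))/757215 = (-3 + I*sqrt(298))*(1/757215) = -1/252405 + I*sqrt(298)/757215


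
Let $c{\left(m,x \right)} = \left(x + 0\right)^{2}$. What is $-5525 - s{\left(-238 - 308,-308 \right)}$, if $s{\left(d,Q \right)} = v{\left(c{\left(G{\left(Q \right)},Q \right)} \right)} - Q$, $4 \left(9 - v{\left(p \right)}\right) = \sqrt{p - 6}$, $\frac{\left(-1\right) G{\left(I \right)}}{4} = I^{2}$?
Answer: $-5842 + \frac{\sqrt{94858}}{4} \approx -5765.0$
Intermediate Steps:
$G{\left(I \right)} = - 4 I^{2}$
$c{\left(m,x \right)} = x^{2}$
$v{\left(p \right)} = 9 - \frac{\sqrt{-6 + p}}{4}$ ($v{\left(p \right)} = 9 - \frac{\sqrt{p - 6}}{4} = 9 - \frac{\sqrt{-6 + p}}{4}$)
$s{\left(d,Q \right)} = 9 - Q - \frac{\sqrt{-6 + Q^{2}}}{4}$ ($s{\left(d,Q \right)} = \left(9 - \frac{\sqrt{-6 + Q^{2}}}{4}\right) - Q = 9 - Q - \frac{\sqrt{-6 + Q^{2}}}{4}$)
$-5525 - s{\left(-238 - 308,-308 \right)} = -5525 - \left(9 - -308 - \frac{\sqrt{-6 + \left(-308\right)^{2}}}{4}\right) = -5525 - \left(9 + 308 - \frac{\sqrt{-6 + 94864}}{4}\right) = -5525 - \left(9 + 308 - \frac{\sqrt{94858}}{4}\right) = -5525 - \left(317 - \frac{\sqrt{94858}}{4}\right) = -5842 + \frac{\sqrt{94858}}{4}$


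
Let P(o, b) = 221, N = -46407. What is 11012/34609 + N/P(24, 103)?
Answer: -1603666211/7648589 ≈ -209.67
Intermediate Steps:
11012/34609 + N/P(24, 103) = 11012/34609 - 46407/221 = -1603666211/7648589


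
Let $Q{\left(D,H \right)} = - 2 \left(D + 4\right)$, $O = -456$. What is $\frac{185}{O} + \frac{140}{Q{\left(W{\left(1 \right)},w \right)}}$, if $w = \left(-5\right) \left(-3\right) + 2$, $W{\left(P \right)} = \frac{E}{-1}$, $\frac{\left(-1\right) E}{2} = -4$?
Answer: $\frac{7795}{456} \approx 17.094$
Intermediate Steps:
$E = 8$ ($E = \left(-2\right) \left(-4\right) = 8$)
$W{\left(P \right)} = -8$ ($W{\left(P \right)} = \frac{8}{-1} = 8 \left(-1\right) = -8$)
$w = 17$ ($w = 15 + 2 = 17$)
$Q{\left(D,H \right)} = -8 - 2 D$ ($Q{\left(D,H \right)} = - 2 \left(4 + D\right) = -8 - 2 D$)
$\frac{185}{O} + \frac{140}{Q{\left(W{\left(1 \right)},w \right)}} = \frac{185}{-456} + \frac{140}{-8 - -16} = 185 \left(- \frac{1}{456}\right) + \frac{140}{-8 + 16} = - \frac{185}{456} + \frac{140}{8} = - \frac{185}{456} + 140 \cdot \frac{1}{8} = - \frac{185}{456} + \frac{35}{2} = \frac{7795}{456}$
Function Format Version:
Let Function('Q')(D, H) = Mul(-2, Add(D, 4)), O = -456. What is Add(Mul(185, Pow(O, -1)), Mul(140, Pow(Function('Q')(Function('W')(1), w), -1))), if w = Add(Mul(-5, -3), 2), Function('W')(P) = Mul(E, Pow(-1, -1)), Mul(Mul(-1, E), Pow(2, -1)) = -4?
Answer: Rational(7795, 456) ≈ 17.094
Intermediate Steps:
E = 8 (E = Mul(-2, -4) = 8)
Function('W')(P) = -8 (Function('W')(P) = Mul(8, Pow(-1, -1)) = Mul(8, -1) = -8)
w = 17 (w = Add(15, 2) = 17)
Function('Q')(D, H) = Add(-8, Mul(-2, D)) (Function('Q')(D, H) = Mul(-2, Add(4, D)) = Add(-8, Mul(-2, D)))
Add(Mul(185, Pow(O, -1)), Mul(140, Pow(Function('Q')(Function('W')(1), w), -1))) = Add(Mul(185, Pow(-456, -1)), Mul(140, Pow(Add(-8, Mul(-2, -8)), -1))) = Add(Mul(185, Rational(-1, 456)), Mul(140, Pow(Add(-8, 16), -1))) = Add(Rational(-185, 456), Mul(140, Pow(8, -1))) = Add(Rational(-185, 456), Mul(140, Rational(1, 8))) = Add(Rational(-185, 456), Rational(35, 2)) = Rational(7795, 456)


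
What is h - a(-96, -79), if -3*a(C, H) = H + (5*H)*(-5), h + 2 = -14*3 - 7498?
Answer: -6910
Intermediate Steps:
h = -7542 (h = -2 + (-14*3 - 7498) = -2 + (-42 - 7498) = -2 - 7540 = -7542)
a(C, H) = 8*H (a(C, H) = -(H + (5*H)*(-5))/3 = -(H - 25*H)/3 = -(-8)*H = 8*H)
h - a(-96, -79) = -7542 - 8*(-79) = -7542 - 1*(-632) = -7542 + 632 = -6910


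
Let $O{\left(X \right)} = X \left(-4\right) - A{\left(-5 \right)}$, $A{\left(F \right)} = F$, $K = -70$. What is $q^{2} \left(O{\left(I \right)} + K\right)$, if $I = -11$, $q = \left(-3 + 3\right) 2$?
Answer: $0$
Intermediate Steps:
$q = 0$ ($q = 0 \cdot 2 = 0$)
$O{\left(X \right)} = 5 - 4 X$ ($O{\left(X \right)} = X \left(-4\right) - -5 = - 4 X + 5 = 5 - 4 X$)
$q^{2} \left(O{\left(I \right)} + K\right) = 0^{2} \left(\left(5 - -44\right) - 70\right) = 0 \left(\left(5 + 44\right) - 70\right) = 0 \left(49 - 70\right) = 0 \left(-21\right) = 0$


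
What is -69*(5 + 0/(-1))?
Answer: -345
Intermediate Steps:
-69*(5 + 0/(-1)) = -69*(5 + 0*(-1)) = -69*(5 + 0) = -69*5 = -345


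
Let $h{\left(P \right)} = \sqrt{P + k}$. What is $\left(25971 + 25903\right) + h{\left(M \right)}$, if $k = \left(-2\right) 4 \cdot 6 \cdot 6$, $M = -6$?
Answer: $51874 + 7 i \sqrt{6} \approx 51874.0 + 17.146 i$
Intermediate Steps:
$k = -288$ ($k = \left(-8\right) 6 \cdot 6 = \left(-48\right) 6 = -288$)
$h{\left(P \right)} = \sqrt{-288 + P}$ ($h{\left(P \right)} = \sqrt{P - 288} = \sqrt{-288 + P}$)
$\left(25971 + 25903\right) + h{\left(M \right)} = \left(25971 + 25903\right) + \sqrt{-288 - 6} = 51874 + \sqrt{-294} = 51874 + 7 i \sqrt{6}$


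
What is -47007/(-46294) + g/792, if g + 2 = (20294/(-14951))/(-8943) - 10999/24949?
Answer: 61907642584989826699/61154230873237032168 ≈ 1.0123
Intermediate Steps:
g = -8141836258315/3335850778557 (g = -2 + ((20294/(-14951))/(-8943) - 10999/24949) = -2 + ((20294*(-1/14951))*(-1/8943) - 10999*1/24949) = -2 + (-20294/14951*(-1/8943) - 10999/24949) = -2 + (20294/133706793 - 10999/24949) = -2 - 1470134701201/3335850778557 = -8141836258315/3335850778557 ≈ -2.4407)
-47007/(-46294) + g/792 = -47007/(-46294) - 8141836258315/3335850778557/792 = -47007*(-1/46294) - 8141836258315/3335850778557*1/792 = 47007/46294 - 8141836258315/2641993816617144 = 61907642584989826699/61154230873237032168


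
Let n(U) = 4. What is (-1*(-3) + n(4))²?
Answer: 49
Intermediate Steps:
(-1*(-3) + n(4))² = (-1*(-3) + 4)² = (3 + 4)² = 7² = 49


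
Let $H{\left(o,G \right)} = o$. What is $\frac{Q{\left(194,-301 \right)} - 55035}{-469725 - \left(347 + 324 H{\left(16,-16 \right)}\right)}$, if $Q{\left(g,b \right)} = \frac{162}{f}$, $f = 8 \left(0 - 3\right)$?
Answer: $\frac{220167}{1901024} \approx 0.11581$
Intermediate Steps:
$f = -24$ ($f = 8 \left(-3\right) = -24$)
$Q{\left(g,b \right)} = - \frac{27}{4}$ ($Q{\left(g,b \right)} = \frac{162}{-24} = 162 \left(- \frac{1}{24}\right) = - \frac{27}{4}$)
$\frac{Q{\left(194,-301 \right)} - 55035}{-469725 - \left(347 + 324 H{\left(16,-16 \right)}\right)} = \frac{- \frac{27}{4} - 55035}{-469725 - 5531} = - \frac{220167}{4 \left(-469725 - 5531\right)} = - \frac{220167}{4 \left(-475256\right)} = \left(- \frac{220167}{4}\right) \left(- \frac{1}{475256}\right) = \frac{220167}{1901024}$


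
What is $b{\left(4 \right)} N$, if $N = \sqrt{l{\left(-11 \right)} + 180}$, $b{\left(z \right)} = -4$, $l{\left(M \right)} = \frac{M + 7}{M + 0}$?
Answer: $- \frac{32 \sqrt{341}}{11} \approx -53.72$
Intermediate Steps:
$l{\left(M \right)} = \frac{7 + M}{M}$
$N = \frac{8 \sqrt{341}}{11}$ ($N = \sqrt{\frac{7 - 11}{-11} + 180} = \sqrt{\left(- \frac{1}{11}\right) \left(-4\right) + 180} = \sqrt{\frac{4}{11} + 180} = \sqrt{\frac{1984}{11}} = \frac{8 \sqrt{341}}{11} \approx 13.43$)
$b{\left(4 \right)} N = - 4 \frac{8 \sqrt{341}}{11} = - \frac{32 \sqrt{341}}{11}$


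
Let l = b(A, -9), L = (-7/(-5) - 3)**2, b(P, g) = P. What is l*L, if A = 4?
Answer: 256/25 ≈ 10.240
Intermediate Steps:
L = 64/25 (L = (-7*(-1/5) - 3)**2 = (7/5 - 3)**2 = (-8/5)**2 = 64/25 ≈ 2.5600)
l = 4
l*L = 4*(64/25) = 256/25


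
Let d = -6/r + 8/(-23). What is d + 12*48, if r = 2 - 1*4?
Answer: 13309/23 ≈ 578.65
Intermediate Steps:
r = -2 (r = 2 - 4 = -2)
d = 61/23 (d = -6/(-2) + 8/(-23) = -6*(-½) + 8*(-1/23) = 3 - 8/23 = 61/23 ≈ 2.6522)
d + 12*48 = 61/23 + 12*48 = 61/23 + 576 = 13309/23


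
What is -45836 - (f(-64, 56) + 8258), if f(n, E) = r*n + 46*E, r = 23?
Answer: -55198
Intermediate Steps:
f(n, E) = 23*n + 46*E
-45836 - (f(-64, 56) + 8258) = -45836 - ((23*(-64) + 46*56) + 8258) = -45836 - ((-1472 + 2576) + 8258) = -45836 - (1104 + 8258) = -45836 - 1*9362 = -45836 - 9362 = -55198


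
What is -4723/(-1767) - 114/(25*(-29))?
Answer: 3625613/1281075 ≈ 2.8301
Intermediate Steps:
-4723/(-1767) - 114/(25*(-29)) = -4723*(-1/1767) - 114/(-725) = 4723/1767 - 114*(-1/725) = 4723/1767 + 114/725 = 3625613/1281075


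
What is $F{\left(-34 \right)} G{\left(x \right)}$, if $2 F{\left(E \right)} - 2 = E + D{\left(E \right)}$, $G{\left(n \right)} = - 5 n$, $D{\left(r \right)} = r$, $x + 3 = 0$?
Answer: $-495$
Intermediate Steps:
$x = -3$ ($x = -3 + 0 = -3$)
$F{\left(E \right)} = 1 + E$ ($F{\left(E \right)} = 1 + \frac{E + E}{2} = 1 + \frac{2 E}{2} = 1 + E$)
$F{\left(-34 \right)} G{\left(x \right)} = \left(1 - 34\right) \left(\left(-5\right) \left(-3\right)\right) = \left(-33\right) 15 = -495$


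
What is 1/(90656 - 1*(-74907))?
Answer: 1/165563 ≈ 6.0400e-6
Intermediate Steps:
1/(90656 - 1*(-74907)) = 1/(90656 + 74907) = 1/165563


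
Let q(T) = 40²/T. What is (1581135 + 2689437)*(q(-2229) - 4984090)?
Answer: -15814694270852040/743 ≈ -2.1285e+13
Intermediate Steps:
q(T) = 1600/T
(1581135 + 2689437)*(q(-2229) - 4984090) = (1581135 + 2689437)*(1600/(-2229) - 4984090) = 4270572*(1600*(-1/2229) - 4984090) = 4270572*(-1600/2229 - 4984090) = 4270572*(-11109538210/2229) = -15814694270852040/743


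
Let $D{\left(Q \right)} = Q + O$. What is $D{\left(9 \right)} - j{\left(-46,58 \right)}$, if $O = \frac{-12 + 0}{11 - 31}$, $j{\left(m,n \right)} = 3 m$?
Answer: $\frac{738}{5} \approx 147.6$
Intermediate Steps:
$O = \frac{3}{5}$ ($O = - \frac{12}{-20} = \left(-12\right) \left(- \frac{1}{20}\right) = \frac{3}{5} \approx 0.6$)
$D{\left(Q \right)} = \frac{3}{5} + Q$ ($D{\left(Q \right)} = Q + \frac{3}{5} = \frac{3}{5} + Q$)
$D{\left(9 \right)} - j{\left(-46,58 \right)} = \left(\frac{3}{5} + 9\right) - 3 \left(-46\right) = \frac{48}{5} - -138 = \frac{48}{5} + 138 = \frac{738}{5}$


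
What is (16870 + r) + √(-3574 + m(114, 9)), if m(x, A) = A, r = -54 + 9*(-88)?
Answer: 16024 + I*√3565 ≈ 16024.0 + 59.708*I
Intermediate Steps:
r = -846 (r = -54 - 792 = -846)
(16870 + r) + √(-3574 + m(114, 9)) = (16870 - 846) + √(-3574 + 9) = 16024 + √(-3565) = 16024 + I*√3565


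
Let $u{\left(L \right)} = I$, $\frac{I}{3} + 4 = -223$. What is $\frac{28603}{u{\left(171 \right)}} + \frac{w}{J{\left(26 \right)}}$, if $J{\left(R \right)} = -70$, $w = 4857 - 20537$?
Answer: $\frac{123941}{681} \approx 182.0$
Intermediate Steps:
$I = -681$ ($I = -12 + 3 \left(-223\right) = -12 - 669 = -681$)
$u{\left(L \right)} = -681$
$w = -15680$
$\frac{28603}{u{\left(171 \right)}} + \frac{w}{J{\left(26 \right)}} = \frac{28603}{-681} - \frac{15680}{-70} = 28603 \left(- \frac{1}{681}\right) - -224 = - \frac{28603}{681} + 224 = \frac{123941}{681}$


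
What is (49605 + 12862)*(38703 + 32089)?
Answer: 4422163864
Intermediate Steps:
(49605 + 12862)*(38703 + 32089) = 62467*70792 = 4422163864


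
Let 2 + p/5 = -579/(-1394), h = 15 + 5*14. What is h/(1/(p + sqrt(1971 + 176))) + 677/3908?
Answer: -107881893/160228 + 85*sqrt(2147) ≈ 3265.2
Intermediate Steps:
h = 85 (h = 15 + 70 = 85)
p = -11045/1394 (p = -10 + 5*(-579/(-1394)) = -10 + 5*(-579*(-1/1394)) = -10 + 5*(579/1394) = -10 + 2895/1394 = -11045/1394 ≈ -7.9232)
h/(1/(p + sqrt(1971 + 176))) + 677/3908 = 85/(1/(-11045/1394 + sqrt(1971 + 176))) + 677/3908 = 85/(1/(-11045/1394 + sqrt(2147))) + 677*(1/3908) = 85*(-11045/1394 + sqrt(2147)) + 677/3908 = (-55225/82 + 85*sqrt(2147)) + 677/3908 = -107881893/160228 + 85*sqrt(2147)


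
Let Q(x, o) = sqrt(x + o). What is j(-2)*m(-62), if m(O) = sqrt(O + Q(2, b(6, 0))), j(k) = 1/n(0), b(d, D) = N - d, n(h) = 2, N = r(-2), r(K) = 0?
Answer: sqrt(-62 + 2*I)/2 ≈ 0.063492 + 3.9375*I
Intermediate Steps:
N = 0
b(d, D) = -d (b(d, D) = 0 - d = -d)
Q(x, o) = sqrt(o + x)
j(k) = 1/2
m(O) = sqrt(O + 2*I) (m(O) = sqrt(O + sqrt(-1*6 + 2)) = sqrt(O + sqrt(-6 + 2)) = sqrt(O + sqrt(-4)) = sqrt(O + 2*I))
j(-2)*m(-62) = sqrt(-62 + 2*I)/2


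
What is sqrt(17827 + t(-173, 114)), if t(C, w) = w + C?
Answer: 2*sqrt(4442) ≈ 133.30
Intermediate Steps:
t(C, w) = C + w
sqrt(17827 + t(-173, 114)) = sqrt(17827 + (-173 + 114)) = sqrt(17827 - 59) = sqrt(17768) = 2*sqrt(4442)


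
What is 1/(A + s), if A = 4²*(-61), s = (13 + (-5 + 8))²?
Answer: -1/720 ≈ -0.0013889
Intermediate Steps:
s = 256 (s = (13 + 3)² = 16² = 256)
A = -976 (A = 16*(-61) = -976)
1/(A + s) = 1/(-976 + 256) = 1/(-720) = -1/720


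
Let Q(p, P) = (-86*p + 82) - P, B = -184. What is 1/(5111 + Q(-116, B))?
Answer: 1/15353 ≈ 6.5134e-5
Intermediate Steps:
Q(p, P) = 82 - P - 86*p (Q(p, P) = (82 - 86*p) - P = 82 - P - 86*p)
1/(5111 + Q(-116, B)) = 1/(5111 + (82 - 1*(-184) - 86*(-116))) = 1/(5111 + (82 + 184 + 9976)) = 1/(5111 + 10242) = 1/15353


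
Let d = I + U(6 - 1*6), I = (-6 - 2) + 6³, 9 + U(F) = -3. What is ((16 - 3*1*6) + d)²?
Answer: 37636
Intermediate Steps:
U(F) = -12 (U(F) = -9 - 3 = -12)
I = 208 (I = -8 + 216 = 208)
d = 196 (d = 208 - 12 = 196)
((16 - 3*1*6) + d)² = ((16 - 3*1*6) + 196)² = ((16 - 3*6) + 196)² = ((16 - 1*18) + 196)² = ((16 - 18) + 196)² = (-2 + 196)² = 194² = 37636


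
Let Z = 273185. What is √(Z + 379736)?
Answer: √652921 ≈ 808.04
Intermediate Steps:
√(Z + 379736) = √(273185 + 379736) = √652921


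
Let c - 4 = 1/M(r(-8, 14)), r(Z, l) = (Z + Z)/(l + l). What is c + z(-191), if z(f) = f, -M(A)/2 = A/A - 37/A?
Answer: -49183/263 ≈ -187.01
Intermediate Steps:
r(Z, l) = Z/l (r(Z, l) = (2*Z)/((2*l)) = (2*Z)*(1/(2*l)) = Z/l)
M(A) = -2 + 74/A (M(A) = -2*(A/A - 37/A) = -2*(1 - 37/A) = -2 + 74/A)
c = 1050/263 (c = 4 + 1/(-2 + 74/((-8/14))) = 4 + 1/(-2 + 74/((-8*1/14))) = 4 + 1/(-2 + 74/(-4/7)) = 4 + 1/(-2 + 74*(-7/4)) = 4 + 1/(-2 - 259/2) = 4 + 1/(-263/2) = 4 - 2/263 = 1050/263 ≈ 3.9924)
c + z(-191) = 1050/263 - 191 = -49183/263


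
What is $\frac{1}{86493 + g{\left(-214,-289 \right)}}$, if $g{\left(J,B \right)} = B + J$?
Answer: $\frac{1}{85990} \approx 1.1629 \cdot 10^{-5}$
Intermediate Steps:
$\frac{1}{86493 + g{\left(-214,-289 \right)}} = \frac{1}{86493 - 503} = \frac{1}{85990}$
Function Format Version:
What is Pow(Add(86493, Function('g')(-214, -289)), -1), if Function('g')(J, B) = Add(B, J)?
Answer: Rational(1, 85990) ≈ 1.1629e-5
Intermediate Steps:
Pow(Add(86493, Function('g')(-214, -289)), -1) = Pow(Add(86493, Add(-289, -214)), -1) = Pow(Add(86493, -503), -1) = Pow(85990, -1) = Rational(1, 85990)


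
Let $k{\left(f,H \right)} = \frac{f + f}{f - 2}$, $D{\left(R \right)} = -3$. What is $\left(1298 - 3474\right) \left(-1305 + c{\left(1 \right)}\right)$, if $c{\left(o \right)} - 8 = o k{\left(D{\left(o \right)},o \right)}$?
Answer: $\frac{14098304}{5} \approx 2.8197 \cdot 10^{6}$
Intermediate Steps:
$k{\left(f,H \right)} = \frac{2 f}{-2 + f}$
$c{\left(o \right)} = 8 + \frac{6 o}{5}$ ($c{\left(o \right)} = 8 + o 2 \left(-3\right) \frac{1}{-2 - 3} = 8 + o 2 \left(-3\right) \frac{1}{-5} = 8 + o 2 \left(-3\right) \left(- \frac{1}{5}\right) = 8 + o \frac{6}{5} = 8 + \frac{6 o}{5}$)
$\left(1298 - 3474\right) \left(-1305 + c{\left(1 \right)}\right) = \left(1298 - 3474\right) \left(-1305 + \left(8 + \frac{6}{5} \cdot 1\right)\right) = - 2176 \left(-1305 + \left(8 + \frac{6}{5}\right)\right) = - 2176 \left(-1305 + \frac{46}{5}\right) = \left(-2176\right) \left(- \frac{6479}{5}\right) = \frac{14098304}{5}$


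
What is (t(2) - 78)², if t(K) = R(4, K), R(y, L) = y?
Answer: 5476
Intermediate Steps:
t(K) = 4
(t(2) - 78)² = (4 - 78)² = (-74)² = 5476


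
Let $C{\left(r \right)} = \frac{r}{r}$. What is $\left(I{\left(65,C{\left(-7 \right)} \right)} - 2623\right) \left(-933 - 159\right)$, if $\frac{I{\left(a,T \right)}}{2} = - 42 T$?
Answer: $2956044$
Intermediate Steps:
$C{\left(r \right)} = 1$
$I{\left(a,T \right)} = - 84 T$ ($I{\left(a,T \right)} = 2 \left(- 42 T\right) = - 84 T$)
$\left(I{\left(65,C{\left(-7 \right)} \right)} - 2623\right) \left(-933 - 159\right) = \left(\left(-84\right) 1 - 2623\right) \left(-933 - 159\right) = \left(-84 - 2623\right) \left(-1092\right) = \left(-2707\right) \left(-1092\right) = 2956044$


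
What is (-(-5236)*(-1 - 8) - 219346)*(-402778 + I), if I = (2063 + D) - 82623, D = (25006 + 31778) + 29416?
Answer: 105825362860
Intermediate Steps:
D = 86200 (D = 56784 + 29416 = 86200)
I = 5640 (I = (2063 + 86200) - 82623 = 88263 - 82623 = 5640)
(-(-5236)*(-1 - 8) - 219346)*(-402778 + I) = (-(-5236)*(-1 - 8) - 219346)*(-402778 + 5640) = (-(-5236)*(-9) - 219346)*(-397138) = (-1309*36 - 219346)*(-397138) = (-47124 - 219346)*(-397138) = -266470*(-397138) = 105825362860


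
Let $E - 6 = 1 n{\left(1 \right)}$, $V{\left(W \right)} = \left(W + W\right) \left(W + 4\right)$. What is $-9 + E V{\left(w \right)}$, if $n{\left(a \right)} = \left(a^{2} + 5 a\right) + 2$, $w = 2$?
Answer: $327$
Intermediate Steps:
$n{\left(a \right)} = 2 + a^{2} + 5 a$
$V{\left(W \right)} = 2 W \left(4 + W\right)$
$E = 14$ ($E = 6 + 1 \left(2 + 1^{2} + 5 \cdot 1\right) = 6 + 1 \left(2 + 1 + 5\right) = 6 + 1 \cdot 8 = 6 + 8 = 14$)
$-9 + E V{\left(w \right)} = -9 + 14 \cdot 2 \cdot 2 \left(4 + 2\right) = -9 + 14 \cdot 2 \cdot 2 \cdot 6 = -9 + 14 \cdot 24 = -9 + 336 = 327$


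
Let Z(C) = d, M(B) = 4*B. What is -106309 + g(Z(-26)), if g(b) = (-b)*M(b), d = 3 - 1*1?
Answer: -106325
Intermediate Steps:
d = 2 (d = 3 - 1 = 2)
Z(C) = 2
g(b) = -4*b**2 (g(b) = (-b)*(4*b) = -4*b**2)
-106309 + g(Z(-26)) = -106309 - 4*2**2 = -106309 - 4*4 = -106309 - 16 = -106325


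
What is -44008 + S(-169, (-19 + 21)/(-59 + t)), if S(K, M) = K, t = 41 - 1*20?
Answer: -44177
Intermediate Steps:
t = 21 (t = 41 - 20 = 21)
-44008 + S(-169, (-19 + 21)/(-59 + t)) = -44008 - 169 = -44177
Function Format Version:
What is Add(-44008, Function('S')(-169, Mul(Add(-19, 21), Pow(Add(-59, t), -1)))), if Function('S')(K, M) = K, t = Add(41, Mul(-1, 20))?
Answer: -44177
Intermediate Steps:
t = 21 (t = Add(41, -20) = 21)
Add(-44008, Function('S')(-169, Mul(Add(-19, 21), Pow(Add(-59, t), -1)))) = Add(-44008, -169) = -44177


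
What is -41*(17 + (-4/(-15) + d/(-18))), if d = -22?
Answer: -34112/45 ≈ -758.04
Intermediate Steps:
-41*(17 + (-4/(-15) + d/(-18))) = -41*(17 + (-4/(-15) - 22/(-18))) = -41*(17 + (-4*(-1/15) - 22*(-1/18))) = -41*(17 + (4/15 + 11/9)) = -41*(17 + 67/45) = -41*832/45 = -34112/45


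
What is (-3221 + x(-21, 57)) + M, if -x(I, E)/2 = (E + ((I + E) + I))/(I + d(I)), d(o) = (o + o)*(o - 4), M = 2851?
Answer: -126958/343 ≈ -370.14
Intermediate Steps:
d(o) = 2*o*(-4 + o) (d(o) = (2*o)*(-4 + o) = 2*o*(-4 + o))
x(I, E) = -2*(2*E + 2*I)/(I + 2*I*(-4 + I)) (x(I, E) = -2*(E + ((I + E) + I))/(I + 2*I*(-4 + I)) = -2*(E + ((E + I) + I))/(I + 2*I*(-4 + I)) = -2*(E + (E + 2*I))/(I + 2*I*(-4 + I)) = -2*(2*E + 2*I)/(I + 2*I*(-4 + I)))
(-3221 + x(-21, 57)) + M = (-3221 + 4*(-1*57 - 1*(-21))/(-21*(-7 + 2*(-21)))) + 2851 = (-3221 + 4*(-1/21)*(-57 + 21)/(-7 - 42)) + 2851 = (-3221 + 4*(-1/21)*(-36)/(-49)) + 2851 = (-3221 + 4*(-1/21)*(-1/49)*(-36)) + 2851 = (-3221 - 48/343) + 2851 = -1104851/343 + 2851 = -126958/343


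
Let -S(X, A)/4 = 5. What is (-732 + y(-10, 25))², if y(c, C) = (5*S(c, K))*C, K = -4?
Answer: 10445824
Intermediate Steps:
S(X, A) = -20 (S(X, A) = -4*5 = -20)
y(c, C) = -100*C (y(c, C) = (5*(-20))*C = -100*C)
(-732 + y(-10, 25))² = (-732 - 100*25)² = (-732 - 2500)² = (-3232)² = 10445824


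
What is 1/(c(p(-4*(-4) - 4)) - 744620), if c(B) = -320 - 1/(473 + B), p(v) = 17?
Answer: -490/365020601 ≈ -1.3424e-6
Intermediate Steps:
1/(c(p(-4*(-4) - 4)) - 744620) = 1/((-151361 - 320*17)/(473 + 17) - 744620) = 1/((-151361 - 5440)/490 - 744620) = 1/((1/490)*(-156801) - 744620) = 1/(-156801/490 - 744620) = 1/(-365020601/490) = -490/365020601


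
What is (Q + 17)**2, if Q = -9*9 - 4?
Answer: 4624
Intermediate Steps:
Q = -85 (Q = -81 - 4 = -85)
(Q + 17)**2 = (-85 + 17)**2 = (-68)**2 = 4624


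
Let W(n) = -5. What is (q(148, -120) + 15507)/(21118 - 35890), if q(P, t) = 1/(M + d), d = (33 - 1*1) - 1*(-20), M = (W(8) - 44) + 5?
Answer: -124057/118176 ≈ -1.0498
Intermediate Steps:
M = -44 (M = (-5 - 44) + 5 = -49 + 5 = -44)
d = 52 (d = (33 - 1) + 20 = 32 + 20 = 52)
q(P, t) = ⅛ (q(P, t) = 1/(-44 + 52) = 1/8 = ⅛)
(q(148, -120) + 15507)/(21118 - 35890) = (⅛ + 15507)/(21118 - 35890) = (124057/8)/(-14772) = (124057/8)*(-1/14772) = -124057/118176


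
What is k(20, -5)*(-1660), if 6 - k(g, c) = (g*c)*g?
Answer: -3329960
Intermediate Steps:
k(g, c) = 6 - c*g**2 (k(g, c) = 6 - g*c*g = 6 - c*g*g = 6 - c*g**2)
k(20, -5)*(-1660) = (6 - 1*(-5)*20**2)*(-1660) = (6 - 1*(-5)*400)*(-1660) = (6 + 2000)*(-1660) = 2006*(-1660) = -3329960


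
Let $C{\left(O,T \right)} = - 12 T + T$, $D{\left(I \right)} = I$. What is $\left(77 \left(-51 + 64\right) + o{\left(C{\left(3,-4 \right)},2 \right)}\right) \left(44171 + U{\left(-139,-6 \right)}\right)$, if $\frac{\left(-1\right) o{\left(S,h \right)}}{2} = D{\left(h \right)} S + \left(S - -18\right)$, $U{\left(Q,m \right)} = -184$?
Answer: $30834887$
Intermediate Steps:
$C{\left(O,T \right)} = - 11 T$
$o{\left(S,h \right)} = -36 - 2 S - 2 S h$ ($o{\left(S,h \right)} = - 2 \left(h S + \left(S - -18\right)\right) = - 2 \left(S h + \left(S + 18\right)\right) = - 2 \left(S h + \left(18 + S\right)\right) = - 2 \left(18 + S + S h\right) = -36 - 2 S - 2 S h$)
$\left(77 \left(-51 + 64\right) + o{\left(C{\left(3,-4 \right)},2 \right)}\right) \left(44171 + U{\left(-139,-6 \right)}\right) = \left(77 \left(-51 + 64\right) - \left(36 + 2 \left(-11\right) \left(-4\right) + 2 \left(\left(-11\right) \left(-4\right)\right) 2\right)\right) \left(44171 - 184\right) = \left(77 \cdot 13 - \left(124 + 176\right)\right) 43987 = \left(1001 - 300\right) 43987 = 701 \cdot 43987 = 30834887$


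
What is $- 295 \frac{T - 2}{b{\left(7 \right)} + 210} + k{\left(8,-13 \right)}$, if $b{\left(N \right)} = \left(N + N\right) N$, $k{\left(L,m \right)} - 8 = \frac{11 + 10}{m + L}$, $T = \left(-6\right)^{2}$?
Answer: $- \frac{22149}{770} \approx -28.765$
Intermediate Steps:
$T = 36$
$k{\left(L,m \right)} = 8 + \frac{21}{L + m}$ ($k{\left(L,m \right)} = 8 + \frac{11 + 10}{m + L} = 8 + \frac{21}{L + m}$)
$b{\left(N \right)} = 2 N^{2}$ ($b{\left(N \right)} = 2 N N = 2 N^{2}$)
$- 295 \frac{T - 2}{b{\left(7 \right)} + 210} + k{\left(8,-13 \right)} = - 295 \frac{36 - 2}{2 \cdot 7^{2} + 210} + \frac{21 + 8 \cdot 8 + 8 \left(-13\right)}{8 - 13} = - 295 \frac{34}{2 \cdot 49 + 210} + \frac{21 + 64 - 104}{-5} = - 295 \frac{34}{98 + 210} - - \frac{19}{5} = - 295 \cdot \frac{34}{308} + \frac{19}{5} = - 295 \cdot 34 \cdot \frac{1}{308} + \frac{19}{5} = \left(-295\right) \frac{17}{154} + \frac{19}{5} = - \frac{5015}{154} + \frac{19}{5} = - \frac{22149}{770}$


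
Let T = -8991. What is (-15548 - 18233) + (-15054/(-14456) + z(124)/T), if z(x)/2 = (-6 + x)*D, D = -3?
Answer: -56288494813/1666332 ≈ -33780.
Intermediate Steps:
z(x) = 36 - 6*x (z(x) = 2*((-6 + x)*(-3)) = 2*(18 - 3*x) = 36 - 6*x)
(-15548 - 18233) + (-15054/(-14456) + z(124)/T) = (-15548 - 18233) + (-15054/(-14456) + (36 - 6*124)/(-8991)) = -33781 + (-15054*(-1/14456) + (36 - 744)*(-1/8991)) = -33781 + (579/556 - 708*(-1/8991)) = -33781 + (579/556 + 236/2997) = -33781 + 1866479/1666332 = -56288494813/1666332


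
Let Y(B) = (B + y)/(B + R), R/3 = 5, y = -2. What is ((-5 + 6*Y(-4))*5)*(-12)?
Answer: 5460/11 ≈ 496.36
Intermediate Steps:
R = 15 (R = 3*5 = 15)
Y(B) = (-2 + B)/(15 + B) (Y(B) = (B - 2)/(B + 15) = (-2 + B)/(15 + B))
((-5 + 6*Y(-4))*5)*(-12) = ((-5 + 6*((-2 - 4)/(15 - 4)))*5)*(-12) = ((-5 + 6*(-6/11))*5)*(-12) = ((-5 - 36/11)*5)*(-12) = -91/11*5*(-12) = -455/11*(-12) = 5460/11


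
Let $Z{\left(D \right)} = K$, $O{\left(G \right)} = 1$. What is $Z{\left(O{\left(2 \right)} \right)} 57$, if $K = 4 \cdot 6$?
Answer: $1368$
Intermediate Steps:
$K = 24$
$Z{\left(D \right)} = 24$
$Z{\left(O{\left(2 \right)} \right)} 57 = 24 \cdot 57 = 1368$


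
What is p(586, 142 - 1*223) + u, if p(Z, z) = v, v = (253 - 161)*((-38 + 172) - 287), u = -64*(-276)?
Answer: 3588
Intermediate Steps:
u = 17664
v = -14076 (v = 92*(134 - 287) = 92*(-153) = -14076)
p(Z, z) = -14076
p(586, 142 - 1*223) + u = -14076 + 17664 = 3588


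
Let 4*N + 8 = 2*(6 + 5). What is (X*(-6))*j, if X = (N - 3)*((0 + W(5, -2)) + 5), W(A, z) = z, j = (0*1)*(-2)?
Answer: 0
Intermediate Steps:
j = 0 (j = 0*(-2) = 0)
N = 7/2 (N = -2 + (2*(6 + 5))/4 = -2 + (2*11)/4 = -2 + (¼)*22 = -2 + 11/2 = 7/2 ≈ 3.5000)
X = 3/2 (X = (7/2 - 3)*((0 - 2) + 5) = (-2 + 5)/2 = (½)*3 = 3/2 ≈ 1.5000)
(X*(-6))*j = ((3/2)*(-6))*0 = -9*0 = 0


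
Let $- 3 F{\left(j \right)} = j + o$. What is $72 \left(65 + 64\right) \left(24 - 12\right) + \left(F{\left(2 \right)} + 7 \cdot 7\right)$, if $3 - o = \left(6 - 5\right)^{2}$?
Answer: $\frac{334511}{3} \approx 1.115 \cdot 10^{5}$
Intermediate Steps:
$o = 2$ ($o = 3 - \left(6 - 5\right)^{2} = 3 - 1^{2} = 3 - 1 = 2$)
$F{\left(j \right)} = - \frac{2}{3} - \frac{j}{3}$ ($F{\left(j \right)} = - \frac{j + 2}{3} = - \frac{2 + j}{3} = - \frac{2}{3} - \frac{j}{3}$)
$72 \left(65 + 64\right) \left(24 - 12\right) + \left(F{\left(2 \right)} + 7 \cdot 7\right) = 72 \left(65 + 64\right) \left(24 - 12\right) + \left(\left(- \frac{2}{3} - \frac{2}{3}\right) + 7 \cdot 7\right) = 72 \cdot 129 \cdot 12 + \left(\left(- \frac{2}{3} - \frac{2}{3}\right) + 49\right) = 72 \cdot 1548 + \left(- \frac{4}{3} + 49\right) = 111456 + \frac{143}{3} = \frac{334511}{3}$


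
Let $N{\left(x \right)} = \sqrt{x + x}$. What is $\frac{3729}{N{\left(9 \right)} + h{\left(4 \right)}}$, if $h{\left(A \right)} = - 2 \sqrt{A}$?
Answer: $7458 + \frac{11187 \sqrt{2}}{2} \approx 15368.0$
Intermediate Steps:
$N{\left(x \right)} = \sqrt{2} \sqrt{x}$ ($N{\left(x \right)} = \sqrt{2 x} = \sqrt{2} \sqrt{x}$)
$\frac{3729}{N{\left(9 \right)} + h{\left(4 \right)}} = \frac{3729}{\sqrt{2} \sqrt{9} - 2 \sqrt{4}} = \frac{3729}{\sqrt{2} \cdot 3 - 4} = \frac{3729}{3 \sqrt{2} - 4} = \frac{3729}{-4 + 3 \sqrt{2}}$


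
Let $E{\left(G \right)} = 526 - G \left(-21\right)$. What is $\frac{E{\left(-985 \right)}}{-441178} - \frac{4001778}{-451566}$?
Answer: $\frac{98588862971}{11067832486} \approx 8.9077$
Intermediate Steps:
$E{\left(G \right)} = 526 + 21 G$ ($E{\left(G \right)} = 526 - - 21 G = 526 + 21 G$)
$\frac{E{\left(-985 \right)}}{-441178} - \frac{4001778}{-451566} = \frac{526 + 21 \left(-985\right)}{-441178} - \frac{4001778}{-451566} = \left(526 - 20685\right) \left(- \frac{1}{441178}\right) - - \frac{222321}{25087} = \left(-20159\right) \left(- \frac{1}{441178}\right) + \frac{222321}{25087} = \frac{20159}{441178} + \frac{222321}{25087} = \frac{98588862971}{11067832486}$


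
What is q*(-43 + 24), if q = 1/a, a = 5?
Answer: -19/5 ≈ -3.8000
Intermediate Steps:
q = 1/5 ≈ 0.20000
q*(-43 + 24) = (-43 + 24)/5 = (1/5)*(-19) = -19/5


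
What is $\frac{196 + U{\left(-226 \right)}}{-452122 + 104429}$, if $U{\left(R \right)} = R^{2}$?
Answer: $- \frac{51272}{347693} \approx -0.14746$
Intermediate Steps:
$\frac{196 + U{\left(-226 \right)}}{-452122 + 104429} = \frac{196 + \left(-226\right)^{2}}{-452122 + 104429} = \frac{196 + 51076}{-347693} = 51272 \left(- \frac{1}{347693}\right) = - \frac{51272}{347693}$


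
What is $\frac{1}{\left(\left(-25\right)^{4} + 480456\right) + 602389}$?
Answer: $\frac{1}{1473470} \approx 6.7867 \cdot 10^{-7}$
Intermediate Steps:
$\frac{1}{\left(\left(-25\right)^{4} + 480456\right) + 602389} = \frac{1}{\left(390625 + 480456\right) + 602389} = \frac{1}{871081 + 602389} = \frac{1}{1473470}$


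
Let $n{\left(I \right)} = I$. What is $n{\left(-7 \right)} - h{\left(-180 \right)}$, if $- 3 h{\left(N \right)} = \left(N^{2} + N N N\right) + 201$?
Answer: $-1933140$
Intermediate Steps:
$h{\left(N \right)} = -67 - \frac{N^{2}}{3} - \frac{N^{3}}{3}$ ($h{\left(N \right)} = - \frac{\left(N^{2} + N N N\right) + 201}{3} = - \frac{\left(N^{2} + N^{2} N\right) + 201}{3} = - \frac{\left(N^{2} + N^{3}\right) + 201}{3} = - \frac{201 + N^{2} + N^{3}}{3} = -67 - \frac{N^{2}}{3} - \frac{N^{3}}{3}$)
$n{\left(-7 \right)} - h{\left(-180 \right)} = -7 - \left(-67 - \frac{\left(-180\right)^{2}}{3} - \frac{\left(-180\right)^{3}}{3}\right) = -7 - \left(-67 - 10800 - -1944000\right) = -7 - \left(-67 - 10800 + 1944000\right) = -7 - 1933133 = -1933140$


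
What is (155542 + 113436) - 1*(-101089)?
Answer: 370067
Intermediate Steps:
(155542 + 113436) - 1*(-101089) = 268978 + 101089 = 370067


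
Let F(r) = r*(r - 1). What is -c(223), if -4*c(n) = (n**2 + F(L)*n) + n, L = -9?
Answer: 35011/2 ≈ 17506.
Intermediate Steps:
F(r) = r*(-1 + r)
c(n) = -91*n/4 - n**2/4 (c(n) = -((n**2 + (-9*(-1 - 9))*n) + n)/4 = -((n**2 + (-9*(-10))*n) + n)/4 = -((n**2 + 90*n) + n)/4 = -(n**2 + 91*n)/4 = -91*n/4 - n**2/4)
-c(223) = -(-1)*223*(91 + 223)/4 = -(-1)*223*314/4 = -1*(-35011/2) = 35011/2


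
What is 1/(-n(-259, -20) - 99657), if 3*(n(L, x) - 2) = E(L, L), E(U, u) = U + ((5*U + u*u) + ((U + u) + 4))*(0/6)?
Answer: -3/298718 ≈ -1.0043e-5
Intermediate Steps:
E(U, u) = U (E(U, u) = U + ((5*U + u²) + (4 + U + u))*(0*(⅙)) = U + ((u² + 5*U) + (4 + U + u))*0 = U + (4 + u + u² + 6*U)*0 = U + 0 = U)
n(L, x) = 2 + L/3
1/(-n(-259, -20) - 99657) = 1/(-(2 + (⅓)*(-259)) - 99657) = 1/(-(2 - 259/3) - 99657) = 1/(-1*(-253/3) - 99657) = 1/(253/3 - 99657) = 1/(-298718/3) = -3/298718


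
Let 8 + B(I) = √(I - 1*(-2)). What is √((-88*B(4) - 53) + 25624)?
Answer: √(26275 - 88*√6) ≈ 161.43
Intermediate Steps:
B(I) = -8 + √(2 + I) (B(I) = -8 + √(I - 1*(-2)) = -8 + √(I + 2) = -8 + √(2 + I))
√((-88*B(4) - 53) + 25624) = √((-88*(-8 + √(2 + 4)) - 53) + 25624) = √((-88*(-8 + √6) - 53) + 25624) = √(((704 - 88*√6) - 53) + 25624) = √((651 - 88*√6) + 25624) = √(26275 - 88*√6)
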